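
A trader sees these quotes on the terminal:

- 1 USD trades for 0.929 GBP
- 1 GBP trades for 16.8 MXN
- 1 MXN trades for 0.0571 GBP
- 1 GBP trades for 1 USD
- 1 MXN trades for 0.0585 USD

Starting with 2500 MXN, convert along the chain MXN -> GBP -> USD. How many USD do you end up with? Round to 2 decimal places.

2500 MXN × 0.0571 = 142.75 GBP
142.75 GBP × 1 = 142.75 USD

142.75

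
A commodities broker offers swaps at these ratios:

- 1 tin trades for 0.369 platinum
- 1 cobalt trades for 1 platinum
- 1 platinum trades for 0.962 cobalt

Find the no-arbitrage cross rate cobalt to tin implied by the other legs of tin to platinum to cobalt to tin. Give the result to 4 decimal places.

Known legs of the cycle: 0.369 × 0.962 = 0.354978
For no arbitrage the full-cycle product must be 1, so the missing rate is 1 / 0.354978 ≈ 2.817076.

2.8171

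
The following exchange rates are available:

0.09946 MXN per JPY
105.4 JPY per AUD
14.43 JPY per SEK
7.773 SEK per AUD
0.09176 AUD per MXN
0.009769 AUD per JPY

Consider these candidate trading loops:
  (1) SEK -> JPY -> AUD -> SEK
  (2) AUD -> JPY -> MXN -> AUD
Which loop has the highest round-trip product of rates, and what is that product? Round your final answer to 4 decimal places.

(1) 14.43 × 0.009769 × 7.773 = 1.09573
(2) 105.4 × 0.09946 × 0.09176 = 0.96193
Highest is cycle (1) at 1.0957 (>1, arbitrage).

1.0957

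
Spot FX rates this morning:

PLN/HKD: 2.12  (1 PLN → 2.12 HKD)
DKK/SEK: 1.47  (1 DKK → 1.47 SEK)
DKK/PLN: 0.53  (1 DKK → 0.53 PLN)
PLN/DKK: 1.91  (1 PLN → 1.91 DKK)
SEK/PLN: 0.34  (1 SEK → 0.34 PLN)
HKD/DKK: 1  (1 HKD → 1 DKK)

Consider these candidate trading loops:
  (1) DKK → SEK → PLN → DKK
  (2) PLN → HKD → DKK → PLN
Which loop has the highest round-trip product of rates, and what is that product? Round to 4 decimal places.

(1) 1.47 × 0.34 × 1.91 = 0.95462
(2) 2.12 × 1 × 0.53 = 1.12360
Highest is cycle (2) at 1.1236 (>1, arbitrage).

1.1236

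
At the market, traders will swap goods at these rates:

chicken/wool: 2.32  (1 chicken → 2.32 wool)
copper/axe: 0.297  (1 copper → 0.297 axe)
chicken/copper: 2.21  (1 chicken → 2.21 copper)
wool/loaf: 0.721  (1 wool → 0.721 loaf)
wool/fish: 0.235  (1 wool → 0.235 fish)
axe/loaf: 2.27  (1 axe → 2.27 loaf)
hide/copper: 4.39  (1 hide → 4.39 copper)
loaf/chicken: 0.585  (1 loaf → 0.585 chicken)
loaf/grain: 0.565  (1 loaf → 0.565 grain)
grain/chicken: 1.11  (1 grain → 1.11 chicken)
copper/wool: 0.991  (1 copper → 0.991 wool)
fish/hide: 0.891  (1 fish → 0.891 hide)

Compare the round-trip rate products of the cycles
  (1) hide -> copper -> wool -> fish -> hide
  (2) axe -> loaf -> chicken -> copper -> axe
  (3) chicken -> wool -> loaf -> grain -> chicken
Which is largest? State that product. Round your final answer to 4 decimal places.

(1) 4.39 × 0.991 × 0.235 × 0.891 = 0.91093
(2) 2.27 × 0.585 × 2.21 × 0.297 = 0.87163
(3) 2.32 × 0.721 × 0.565 × 1.11 = 1.04905
Highest is cycle (3) at 1.0490 (>1, arbitrage).

1.0490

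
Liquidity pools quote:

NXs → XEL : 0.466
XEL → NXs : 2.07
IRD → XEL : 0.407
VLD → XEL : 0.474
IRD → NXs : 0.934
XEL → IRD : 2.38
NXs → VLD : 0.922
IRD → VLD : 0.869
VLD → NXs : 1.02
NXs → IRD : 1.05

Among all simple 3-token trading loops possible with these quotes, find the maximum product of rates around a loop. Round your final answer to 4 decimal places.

IRD→NXs→XEL→IRD: 0.934 × 0.466 × 2.38 = 1.03588
IRD→VLD→XEL→IRD: 0.869 × 0.474 × 2.38 = 0.98034
IRD→VLD→NXs→IRD: 0.869 × 1.02 × 1.05 = 0.93070
VLD→XEL→NXs→VLD: 0.474 × 2.07 × 0.922 = 0.90465
IRD→XEL→NXs→IRD: 0.407 × 2.07 × 1.05 = 0.88461
Maximum is IRD→NXs→XEL→IRD at 1.0359; arbitrage exists.

1.0359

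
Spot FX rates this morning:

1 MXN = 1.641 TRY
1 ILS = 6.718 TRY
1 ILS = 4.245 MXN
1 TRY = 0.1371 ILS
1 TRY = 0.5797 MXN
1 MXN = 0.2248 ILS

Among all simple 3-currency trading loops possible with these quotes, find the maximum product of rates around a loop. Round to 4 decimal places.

TRY→ILS→MXN→TRY: 0.1371 × 4.245 × 1.641 = 0.95504
TRY→MXN→ILS→TRY: 0.5797 × 0.2248 × 6.718 = 0.87547
Maximum is TRY→ILS→MXN→TRY at 0.9550; no arbitrage — every cycle loses value.

0.9550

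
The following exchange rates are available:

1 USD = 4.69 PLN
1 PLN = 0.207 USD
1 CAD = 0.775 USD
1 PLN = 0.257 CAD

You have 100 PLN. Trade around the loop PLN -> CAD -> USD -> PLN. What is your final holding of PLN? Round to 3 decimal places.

93.413

100 PLN × 0.257 = 25.7 CAD
25.7 CAD × 0.775 = 19.9175 USD
19.9175 USD × 4.69 = 93.413075 PLN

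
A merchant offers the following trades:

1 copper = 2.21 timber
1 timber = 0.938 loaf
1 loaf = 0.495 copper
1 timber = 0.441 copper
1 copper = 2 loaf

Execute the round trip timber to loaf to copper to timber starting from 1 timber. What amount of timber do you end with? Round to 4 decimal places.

1.0261

1 timber × 0.938 = 0.938 loaf
0.938 loaf × 0.495 = 0.46431 copper
0.46431 copper × 2.21 = 1.0261251 timber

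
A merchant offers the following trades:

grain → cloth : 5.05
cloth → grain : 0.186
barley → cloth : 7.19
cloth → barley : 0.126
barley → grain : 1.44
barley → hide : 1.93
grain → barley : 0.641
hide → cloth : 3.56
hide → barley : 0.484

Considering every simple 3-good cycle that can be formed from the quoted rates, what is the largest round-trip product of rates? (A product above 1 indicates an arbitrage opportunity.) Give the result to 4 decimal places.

barley→grain→cloth→barley: 1.44 × 5.05 × 0.126 = 0.91627
barley→hide→cloth→barley: 1.93 × 3.56 × 0.126 = 0.86572
barley→cloth→grain→barley: 7.19 × 0.186 × 0.641 = 0.85723
Maximum is barley→grain→cloth→barley at 0.9163; no arbitrage — every cycle loses value.

0.9163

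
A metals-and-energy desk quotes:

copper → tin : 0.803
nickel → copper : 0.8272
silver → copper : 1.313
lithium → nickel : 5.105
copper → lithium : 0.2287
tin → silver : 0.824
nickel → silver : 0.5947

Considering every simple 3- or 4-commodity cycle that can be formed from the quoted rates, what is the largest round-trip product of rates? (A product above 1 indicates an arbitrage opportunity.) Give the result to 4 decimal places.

0.9658

copper→lithium→nickel→copper: 0.2287 × 5.105 × 0.8272 = 0.96577
silver→copper→lithium→nickel→silver: 1.313 × 0.2287 × 5.105 × 0.5947 = 0.91164
silver→copper→tin→silver: 1.313 × 0.803 × 0.824 = 0.86878
Maximum is copper→lithium→nickel→copper at 0.9658; no arbitrage — every cycle loses value.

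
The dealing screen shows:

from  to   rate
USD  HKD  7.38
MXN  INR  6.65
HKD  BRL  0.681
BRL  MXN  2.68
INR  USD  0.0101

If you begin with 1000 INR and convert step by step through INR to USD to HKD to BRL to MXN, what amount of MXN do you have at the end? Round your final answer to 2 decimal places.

136.04

1000 INR × 0.0101 = 10.1 USD
10.1 USD × 7.38 = 74.538 HKD
74.538 HKD × 0.681 = 50.760378 BRL
50.760378 BRL × 2.68 = 136.03781304 MXN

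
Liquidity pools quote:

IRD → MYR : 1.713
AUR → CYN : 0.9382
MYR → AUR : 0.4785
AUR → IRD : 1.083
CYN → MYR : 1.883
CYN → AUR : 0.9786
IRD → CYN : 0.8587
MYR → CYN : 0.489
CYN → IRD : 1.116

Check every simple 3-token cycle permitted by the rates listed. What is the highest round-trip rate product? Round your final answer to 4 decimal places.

0.9348

IRD→MYR→CYN→IRD: 1.713 × 0.489 × 1.116 = 0.93483
AUR→IRD→CYN→AUR: 1.083 × 0.8587 × 0.9786 = 0.91007
AUR→IRD→MYR→AUR: 1.083 × 1.713 × 0.4785 = 0.88770
AUR→CYN→MYR→AUR: 0.9382 × 1.883 × 0.4785 = 0.84533
Maximum is IRD→MYR→CYN→IRD at 0.9348; no arbitrage — every cycle loses value.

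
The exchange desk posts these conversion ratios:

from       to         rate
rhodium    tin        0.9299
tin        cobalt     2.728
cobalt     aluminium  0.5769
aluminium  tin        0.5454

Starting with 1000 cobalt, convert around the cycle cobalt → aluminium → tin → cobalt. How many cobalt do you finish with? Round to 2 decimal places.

1000 cobalt × 0.5769 = 576.9 aluminium
576.9 aluminium × 0.5454 = 314.64126 tin
314.64126 tin × 2.728 = 858.34135728 cobalt

858.34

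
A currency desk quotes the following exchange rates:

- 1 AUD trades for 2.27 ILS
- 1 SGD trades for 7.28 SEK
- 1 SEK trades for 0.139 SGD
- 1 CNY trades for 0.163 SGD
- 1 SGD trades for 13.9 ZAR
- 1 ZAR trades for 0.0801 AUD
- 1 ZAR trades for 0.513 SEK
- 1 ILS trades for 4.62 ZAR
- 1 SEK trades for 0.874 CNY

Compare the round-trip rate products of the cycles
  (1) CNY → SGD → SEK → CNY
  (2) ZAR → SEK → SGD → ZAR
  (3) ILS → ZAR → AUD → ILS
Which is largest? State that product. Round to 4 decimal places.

1.0371

(1) 0.163 × 7.28 × 0.874 = 1.03712
(2) 0.513 × 0.139 × 13.9 = 0.99117
(3) 4.62 × 0.0801 × 2.27 = 0.84004
Highest is cycle (1) at 1.0371 (>1, arbitrage).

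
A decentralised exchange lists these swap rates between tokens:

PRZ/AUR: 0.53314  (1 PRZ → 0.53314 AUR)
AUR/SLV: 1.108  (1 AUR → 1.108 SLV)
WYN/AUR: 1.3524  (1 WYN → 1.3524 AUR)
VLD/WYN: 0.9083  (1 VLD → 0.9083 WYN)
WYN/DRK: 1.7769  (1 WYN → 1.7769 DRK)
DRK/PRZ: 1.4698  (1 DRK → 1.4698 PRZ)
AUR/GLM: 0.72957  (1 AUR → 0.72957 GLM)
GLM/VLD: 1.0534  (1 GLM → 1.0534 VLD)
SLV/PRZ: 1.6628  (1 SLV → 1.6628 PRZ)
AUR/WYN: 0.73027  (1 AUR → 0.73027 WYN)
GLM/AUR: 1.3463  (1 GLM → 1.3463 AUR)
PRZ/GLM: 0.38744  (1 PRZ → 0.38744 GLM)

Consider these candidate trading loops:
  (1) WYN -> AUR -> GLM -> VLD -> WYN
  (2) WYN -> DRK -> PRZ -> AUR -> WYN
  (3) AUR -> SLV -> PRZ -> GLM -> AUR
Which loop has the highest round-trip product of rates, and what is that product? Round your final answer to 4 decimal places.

(1) 1.3524 × 0.72957 × 1.0534 × 0.9083 = 0.94405
(2) 1.7769 × 1.4698 × 0.53314 × 0.73027 = 1.01682
(3) 1.108 × 1.6628 × 0.38744 × 1.3463 = 0.96101
Highest is cycle (2) at 1.0168 (>1, arbitrage).

1.0168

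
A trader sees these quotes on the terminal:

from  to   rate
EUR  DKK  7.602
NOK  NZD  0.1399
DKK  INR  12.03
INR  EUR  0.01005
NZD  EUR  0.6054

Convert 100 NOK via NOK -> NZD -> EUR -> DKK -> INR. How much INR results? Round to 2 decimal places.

774.56

100 NOK × 0.1399 = 13.99 NZD
13.99 NZD × 0.6054 = 8.469546 EUR
8.469546 EUR × 7.602 = 64.385488692 DKK
64.385488692 DKK × 12.03 = 774.55742896476 INR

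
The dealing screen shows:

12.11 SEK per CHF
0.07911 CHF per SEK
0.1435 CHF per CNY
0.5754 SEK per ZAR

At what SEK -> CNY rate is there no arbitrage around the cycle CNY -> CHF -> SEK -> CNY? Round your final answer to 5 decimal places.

0.57545

Known legs of the cycle: 0.1435 × 12.11 = 1.737785
For no arbitrage the full-cycle product must be 1, so the missing rate is 1 / 1.737785 ≈ 0.5754452.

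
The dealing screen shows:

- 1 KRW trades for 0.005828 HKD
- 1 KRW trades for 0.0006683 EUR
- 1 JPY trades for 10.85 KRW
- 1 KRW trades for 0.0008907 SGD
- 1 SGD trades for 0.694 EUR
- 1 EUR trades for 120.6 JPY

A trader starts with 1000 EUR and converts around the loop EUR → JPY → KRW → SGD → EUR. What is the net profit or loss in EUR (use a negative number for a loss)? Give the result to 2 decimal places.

1000 EUR × 120.6 = 120600 JPY
120600 JPY × 10.85 = 1308510 KRW
1308510 KRW × 0.0008907 = 1165.489857 SGD
1165.489857 SGD × 0.694 = 808.849960758 EUR
Net change: 808.849960758 − 1000 = -191.150039242 EUR

-191.15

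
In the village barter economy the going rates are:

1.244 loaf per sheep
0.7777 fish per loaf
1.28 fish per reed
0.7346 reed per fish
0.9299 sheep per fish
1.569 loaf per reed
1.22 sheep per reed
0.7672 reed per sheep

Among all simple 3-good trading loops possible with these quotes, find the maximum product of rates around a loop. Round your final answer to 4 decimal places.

0.9132

sheep→reed→fish→sheep: 0.7672 × 1.28 × 0.9299 = 0.91318
sheep→loaf→fish→sheep: 1.244 × 0.7777 × 0.9299 = 0.89964
reed→loaf→fish→reed: 1.569 × 0.7777 × 0.7346 = 0.89637
Maximum is sheep→reed→fish→sheep at 0.9132; no arbitrage — every cycle loses value.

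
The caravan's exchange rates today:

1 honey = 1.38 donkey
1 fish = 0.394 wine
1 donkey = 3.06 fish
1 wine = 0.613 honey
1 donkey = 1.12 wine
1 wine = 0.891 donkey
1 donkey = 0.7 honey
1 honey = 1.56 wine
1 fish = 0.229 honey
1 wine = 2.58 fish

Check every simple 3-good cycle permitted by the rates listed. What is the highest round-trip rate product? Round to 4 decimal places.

1.0742

wine→donkey→fish→wine: 0.891 × 3.06 × 0.394 = 1.07423
wine→donkey→honey→wine: 0.891 × 0.7 × 1.56 = 0.97297
fish→honey→donkey→fish: 0.229 × 1.38 × 3.06 = 0.96702
wine→honey→donkey→wine: 0.613 × 1.38 × 1.12 = 0.94745
wine→fish→honey→wine: 2.58 × 0.229 × 1.56 = 0.92168
Maximum is wine→donkey→fish→wine at 1.0742; arbitrage exists.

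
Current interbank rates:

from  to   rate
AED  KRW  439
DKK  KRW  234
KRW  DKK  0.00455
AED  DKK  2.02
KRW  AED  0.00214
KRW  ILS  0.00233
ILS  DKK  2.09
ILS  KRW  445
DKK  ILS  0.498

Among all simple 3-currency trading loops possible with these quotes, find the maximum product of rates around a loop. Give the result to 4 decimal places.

ILS→DKK→KRW→ILS: 2.09 × 234 × 0.00233 = 1.13951
AED→DKK→KRW→AED: 2.02 × 234 × 0.00214 = 1.01154
ILS→KRW→DKK→ILS: 445 × 0.00455 × 0.498 = 1.00833
Maximum is ILS→DKK→KRW→ILS at 1.1395; arbitrage exists.

1.1395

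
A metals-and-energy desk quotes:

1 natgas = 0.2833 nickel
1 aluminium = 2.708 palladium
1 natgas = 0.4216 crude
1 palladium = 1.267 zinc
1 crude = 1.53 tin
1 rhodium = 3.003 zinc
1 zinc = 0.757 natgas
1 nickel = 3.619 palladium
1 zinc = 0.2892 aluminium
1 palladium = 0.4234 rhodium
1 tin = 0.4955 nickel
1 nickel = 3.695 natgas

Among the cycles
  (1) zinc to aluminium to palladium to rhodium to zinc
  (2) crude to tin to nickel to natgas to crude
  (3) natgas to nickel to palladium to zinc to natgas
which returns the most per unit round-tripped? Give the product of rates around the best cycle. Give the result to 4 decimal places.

1.1810

(1) 0.2892 × 2.708 × 0.4234 × 3.003 = 0.99576
(2) 1.53 × 0.4955 × 3.695 × 0.4216 = 1.18100
(3) 0.2833 × 3.619 × 1.267 × 0.757 = 0.98335
Highest is cycle (2) at 1.1810 (>1, arbitrage).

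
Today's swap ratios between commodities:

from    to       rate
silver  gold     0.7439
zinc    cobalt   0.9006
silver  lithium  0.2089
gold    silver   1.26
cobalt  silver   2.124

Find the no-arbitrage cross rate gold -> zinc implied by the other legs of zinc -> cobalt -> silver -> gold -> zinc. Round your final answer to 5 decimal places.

0.70275

Known legs of the cycle: 0.9006 × 2.124 × 0.7439 = 1.42298726616
For no arbitrage the full-cycle product must be 1, so the missing rate is 1 / 1.42298726616 ≈ 0.7027470.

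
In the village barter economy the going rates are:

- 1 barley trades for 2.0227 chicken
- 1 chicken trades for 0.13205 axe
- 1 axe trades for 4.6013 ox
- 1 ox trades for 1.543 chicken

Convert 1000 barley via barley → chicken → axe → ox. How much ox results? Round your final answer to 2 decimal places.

1000 barley × 2.0227 = 2022.7 chicken
2022.7 chicken × 0.13205 = 267.097535 axe
267.097535 axe × 4.6013 = 1228.9958877955 ox

1229.00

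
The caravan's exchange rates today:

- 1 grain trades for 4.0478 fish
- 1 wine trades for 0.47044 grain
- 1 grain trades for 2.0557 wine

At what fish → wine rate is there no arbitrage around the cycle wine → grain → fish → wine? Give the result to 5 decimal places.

Known legs of the cycle: 0.47044 × 4.0478 = 1.904247032
For no arbitrage the full-cycle product must be 1, so the missing rate is 1 / 1.904247032 ≈ 0.5251420.

0.52514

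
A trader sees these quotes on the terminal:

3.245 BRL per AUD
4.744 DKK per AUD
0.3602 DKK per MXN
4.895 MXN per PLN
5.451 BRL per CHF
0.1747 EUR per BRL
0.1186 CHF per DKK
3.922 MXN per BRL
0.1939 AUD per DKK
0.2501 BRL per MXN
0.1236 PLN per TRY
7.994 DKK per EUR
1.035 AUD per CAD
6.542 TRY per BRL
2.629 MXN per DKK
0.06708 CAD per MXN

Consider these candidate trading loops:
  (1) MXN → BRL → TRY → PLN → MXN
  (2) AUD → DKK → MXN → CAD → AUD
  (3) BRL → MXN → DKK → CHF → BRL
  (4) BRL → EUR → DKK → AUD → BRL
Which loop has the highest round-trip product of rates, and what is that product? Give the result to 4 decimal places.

0.9899

(1) 0.2501 × 6.542 × 0.1236 × 4.895 = 0.98991
(2) 4.744 × 2.629 × 0.06708 × 1.035 = 0.86590
(3) 3.922 × 0.3602 × 0.1186 × 5.451 = 0.91330
(4) 0.1747 × 7.994 × 0.1939 × 3.245 = 0.87872
Highest is cycle (1) at 0.9899 (≤1, no arbitrage).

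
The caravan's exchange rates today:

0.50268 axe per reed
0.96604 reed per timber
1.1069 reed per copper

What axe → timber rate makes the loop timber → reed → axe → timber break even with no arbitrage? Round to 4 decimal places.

2.0593

Known legs of the cycle: 0.96604 × 0.50268 = 0.4856089872
For no arbitrage the full-cycle product must be 1, so the missing rate is 1 / 0.4856089872 ≈ 2.059270.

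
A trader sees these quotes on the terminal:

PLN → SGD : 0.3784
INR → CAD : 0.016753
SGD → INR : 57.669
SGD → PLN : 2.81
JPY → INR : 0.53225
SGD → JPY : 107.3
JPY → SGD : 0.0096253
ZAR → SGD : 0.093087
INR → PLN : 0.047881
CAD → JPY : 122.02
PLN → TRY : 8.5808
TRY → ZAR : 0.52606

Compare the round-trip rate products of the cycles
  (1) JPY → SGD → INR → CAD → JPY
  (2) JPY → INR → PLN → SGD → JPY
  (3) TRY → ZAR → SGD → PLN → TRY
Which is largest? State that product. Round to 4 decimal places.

1.1808

(1) 0.0096253 × 57.669 × 0.016753 × 122.02 = 1.13470
(2) 0.53225 × 0.047881 × 0.3784 × 107.3 = 1.03474
(3) 0.52606 × 0.093087 × 2.81 × 8.5808 = 1.18075
Highest is cycle (3) at 1.1808 (>1, arbitrage).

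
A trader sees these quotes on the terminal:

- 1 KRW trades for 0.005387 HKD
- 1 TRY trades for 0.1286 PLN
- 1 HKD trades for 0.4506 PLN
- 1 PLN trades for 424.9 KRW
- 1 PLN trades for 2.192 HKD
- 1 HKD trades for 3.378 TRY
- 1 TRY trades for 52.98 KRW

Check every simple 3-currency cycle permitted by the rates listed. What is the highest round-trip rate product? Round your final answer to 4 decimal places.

HKD→PLN→KRW→HKD: 0.4506 × 424.9 × 0.005387 = 1.03139
HKD→TRY→KRW→HKD: 3.378 × 52.98 × 0.005387 = 0.96409
HKD→TRY→PLN→HKD: 3.378 × 0.1286 × 2.192 = 0.95223
Maximum is HKD→PLN→KRW→HKD at 1.0314; arbitrage exists.

1.0314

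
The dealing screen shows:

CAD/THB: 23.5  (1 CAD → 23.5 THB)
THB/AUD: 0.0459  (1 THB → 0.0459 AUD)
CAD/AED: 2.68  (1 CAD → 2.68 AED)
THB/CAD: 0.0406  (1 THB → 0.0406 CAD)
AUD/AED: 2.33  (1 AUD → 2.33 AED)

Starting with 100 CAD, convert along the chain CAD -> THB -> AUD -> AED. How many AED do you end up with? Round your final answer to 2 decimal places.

100 CAD × 23.5 = 2350 THB
2350 THB × 0.0459 = 107.865 AUD
107.865 AUD × 2.33 = 251.32545 AED

251.33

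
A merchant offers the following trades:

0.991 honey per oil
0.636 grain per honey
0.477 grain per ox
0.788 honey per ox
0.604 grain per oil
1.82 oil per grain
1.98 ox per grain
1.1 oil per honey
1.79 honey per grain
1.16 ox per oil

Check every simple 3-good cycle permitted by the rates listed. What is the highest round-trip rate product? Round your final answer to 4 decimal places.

1.1893

grain→honey→oil→grain: 1.79 × 1.1 × 0.604 = 1.18928
grain→oil→honey→grain: 1.82 × 0.991 × 0.636 = 1.14710
ox→grain→oil→ox: 0.477 × 1.82 × 1.16 = 1.00704
ox→honey→oil→ox: 0.788 × 1.1 × 1.16 = 1.00549
ox→honey→grain→ox: 0.788 × 0.636 × 1.98 = 0.99231
Maximum is grain→honey→oil→grain at 1.1893; arbitrage exists.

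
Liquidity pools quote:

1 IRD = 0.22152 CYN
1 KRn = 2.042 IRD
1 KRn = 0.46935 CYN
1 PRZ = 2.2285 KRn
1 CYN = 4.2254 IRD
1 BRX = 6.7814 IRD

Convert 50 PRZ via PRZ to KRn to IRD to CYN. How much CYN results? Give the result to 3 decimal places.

50 PRZ × 2.2285 = 111.425 KRn
111.425 KRn × 2.042 = 227.52985 IRD
227.52985 IRD × 0.22152 = 50.402412372 CYN

50.402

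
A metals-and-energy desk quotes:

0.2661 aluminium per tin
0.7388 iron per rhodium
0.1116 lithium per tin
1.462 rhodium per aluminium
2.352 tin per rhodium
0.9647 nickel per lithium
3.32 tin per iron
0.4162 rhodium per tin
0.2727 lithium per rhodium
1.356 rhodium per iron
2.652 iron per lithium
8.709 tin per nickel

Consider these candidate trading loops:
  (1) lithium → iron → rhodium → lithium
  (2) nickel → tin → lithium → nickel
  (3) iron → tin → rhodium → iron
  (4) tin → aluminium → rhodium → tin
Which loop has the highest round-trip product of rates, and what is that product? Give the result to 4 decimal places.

1.0209

(1) 2.652 × 1.356 × 0.2727 = 0.98066
(2) 8.709 × 0.1116 × 0.9647 = 0.93762
(3) 3.32 × 0.4162 × 0.7388 = 1.02086
(4) 0.2661 × 1.462 × 2.352 = 0.91502
Highest is cycle (3) at 1.0209 (>1, arbitrage).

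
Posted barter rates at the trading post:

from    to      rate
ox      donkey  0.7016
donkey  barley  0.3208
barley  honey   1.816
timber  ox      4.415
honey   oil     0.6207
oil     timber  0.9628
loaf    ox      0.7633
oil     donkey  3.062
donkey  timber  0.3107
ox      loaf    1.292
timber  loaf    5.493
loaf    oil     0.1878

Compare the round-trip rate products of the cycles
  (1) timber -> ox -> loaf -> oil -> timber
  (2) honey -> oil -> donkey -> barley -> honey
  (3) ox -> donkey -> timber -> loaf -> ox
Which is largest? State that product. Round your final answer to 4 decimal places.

1.1072

(1) 4.415 × 1.292 × 0.1878 × 0.9628 = 1.03139
(2) 0.6207 × 3.062 × 0.3208 × 1.816 = 1.10723
(3) 0.7016 × 0.3107 × 5.493 × 0.7633 = 0.91398
Highest is cycle (2) at 1.1072 (>1, arbitrage).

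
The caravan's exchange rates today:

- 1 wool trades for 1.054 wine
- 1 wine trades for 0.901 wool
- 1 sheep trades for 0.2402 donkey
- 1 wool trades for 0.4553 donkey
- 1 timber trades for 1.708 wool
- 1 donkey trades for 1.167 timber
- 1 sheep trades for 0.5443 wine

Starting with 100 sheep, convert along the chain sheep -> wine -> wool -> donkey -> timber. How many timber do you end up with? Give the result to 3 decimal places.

100 sheep × 0.5443 = 54.43 wine
54.43 wine × 0.901 = 49.04143 wool
49.04143 wool × 0.4553 = 22.328563079 donkey
22.328563079 donkey × 1.167 = 26.057433113193 timber

26.057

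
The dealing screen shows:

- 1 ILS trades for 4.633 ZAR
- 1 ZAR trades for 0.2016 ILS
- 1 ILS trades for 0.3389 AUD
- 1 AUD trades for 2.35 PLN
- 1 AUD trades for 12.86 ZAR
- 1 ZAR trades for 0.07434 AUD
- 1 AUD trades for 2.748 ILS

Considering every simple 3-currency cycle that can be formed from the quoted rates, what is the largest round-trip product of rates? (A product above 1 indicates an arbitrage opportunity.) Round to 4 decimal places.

ZAR→AUD→ILS→ZAR: 0.07434 × 2.748 × 4.633 = 0.94646
ZAR→ILS→AUD→ZAR: 0.2016 × 0.3389 × 12.86 = 0.87862
Maximum is ZAR→AUD→ILS→ZAR at 0.9465; no arbitrage — every cycle loses value.

0.9465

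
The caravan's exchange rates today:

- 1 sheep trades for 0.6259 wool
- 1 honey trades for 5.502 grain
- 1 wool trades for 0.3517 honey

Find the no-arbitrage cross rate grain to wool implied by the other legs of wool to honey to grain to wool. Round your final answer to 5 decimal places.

Known legs of the cycle: 0.3517 × 5.502 = 1.9350534
For no arbitrage the full-cycle product must be 1, so the missing rate is 1 / 1.9350534 ≈ 0.5167816.

0.51678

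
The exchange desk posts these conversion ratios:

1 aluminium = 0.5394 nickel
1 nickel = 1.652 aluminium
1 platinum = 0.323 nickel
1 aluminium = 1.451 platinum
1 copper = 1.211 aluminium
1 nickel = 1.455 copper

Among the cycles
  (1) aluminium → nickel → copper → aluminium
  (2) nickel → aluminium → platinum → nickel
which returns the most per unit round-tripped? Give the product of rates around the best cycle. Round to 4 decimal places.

0.9504

(1) 0.5394 × 1.455 × 1.211 = 0.95043
(2) 1.652 × 1.451 × 0.323 = 0.77425
Highest is cycle (1) at 0.9504 (≤1, no arbitrage).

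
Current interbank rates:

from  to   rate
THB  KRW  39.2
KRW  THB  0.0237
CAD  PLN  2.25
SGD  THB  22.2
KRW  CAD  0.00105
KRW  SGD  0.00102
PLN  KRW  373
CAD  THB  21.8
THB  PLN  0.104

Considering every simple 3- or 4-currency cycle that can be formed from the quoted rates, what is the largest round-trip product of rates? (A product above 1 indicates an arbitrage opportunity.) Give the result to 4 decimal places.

0.9194

PLN→KRW→THB→PLN: 373 × 0.0237 × 0.104 = 0.91937
CAD→THB→KRW→CAD: 21.8 × 39.2 × 0.00105 = 0.89729
CAD→THB→PLN→KRW→CAD: 21.8 × 0.104 × 373 × 0.00105 = 0.88795
THB→KRW→SGD→THB: 39.2 × 0.00102 × 22.2 = 0.88764
CAD→PLN→KRW→CAD: 2.25 × 373 × 0.00105 = 0.88121
PLN→KRW→SGD→THB→PLN: 373 × 0.00102 × 22.2 × 0.104 = 0.87841
Maximum is PLN→KRW→THB→PLN at 0.9194; no arbitrage — every cycle loses value.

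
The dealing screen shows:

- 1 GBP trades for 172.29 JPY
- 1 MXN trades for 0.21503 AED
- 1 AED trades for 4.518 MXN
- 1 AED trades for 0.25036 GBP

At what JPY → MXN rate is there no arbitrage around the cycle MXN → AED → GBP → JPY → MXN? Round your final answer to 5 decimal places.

Known legs of the cycle: 0.21503 × 0.25036 × 172.29 = 9.275216781732
For no arbitrage the full-cycle product must be 1, so the missing rate is 1 / 9.275216781732 ≈ 0.1078142.

0.10781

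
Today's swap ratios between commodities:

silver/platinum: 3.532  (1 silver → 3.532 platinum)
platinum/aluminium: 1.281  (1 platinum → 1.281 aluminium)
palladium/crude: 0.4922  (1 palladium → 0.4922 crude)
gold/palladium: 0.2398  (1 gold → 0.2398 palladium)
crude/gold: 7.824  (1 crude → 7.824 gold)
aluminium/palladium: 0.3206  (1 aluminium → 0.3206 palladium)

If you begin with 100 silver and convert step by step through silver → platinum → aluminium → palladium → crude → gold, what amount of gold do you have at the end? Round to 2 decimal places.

100 silver × 3.532 = 353.2 platinum
353.2 platinum × 1.281 = 452.4492 aluminium
452.4492 aluminium × 0.3206 = 145.05521352 palladium
145.05521352 palladium × 0.4922 = 71.396176094544 crude
71.396176094544 crude × 7.824 = 558.603681763712256 gold

558.60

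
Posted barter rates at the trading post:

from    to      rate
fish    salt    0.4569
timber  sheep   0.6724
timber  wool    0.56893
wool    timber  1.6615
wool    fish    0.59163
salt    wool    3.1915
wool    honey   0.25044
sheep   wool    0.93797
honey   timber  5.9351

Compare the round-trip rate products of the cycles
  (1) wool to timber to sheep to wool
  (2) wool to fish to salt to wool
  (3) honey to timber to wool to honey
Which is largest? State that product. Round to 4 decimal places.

1.0479

(1) 1.6615 × 0.6724 × 0.93797 = 1.04789
(2) 0.59163 × 0.4569 × 3.1915 = 0.86271
(3) 5.9351 × 0.56893 × 0.25044 = 0.84565
Highest is cycle (1) at 1.0479 (>1, arbitrage).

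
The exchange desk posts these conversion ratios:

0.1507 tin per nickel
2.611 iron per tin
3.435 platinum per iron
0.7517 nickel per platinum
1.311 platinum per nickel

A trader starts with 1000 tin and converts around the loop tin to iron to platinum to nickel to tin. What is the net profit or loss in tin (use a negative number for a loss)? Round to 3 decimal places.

15.995

1000 tin × 2.611 = 2611 iron
2611 iron × 3.435 = 8968.785 platinum
8968.785 platinum × 0.7517 = 6741.8356845 nickel
6741.8356845 nickel × 0.1507 = 1015.99463765415 tin
Net change: 1015.99463765415 − 1000 = 15.99463765415 tin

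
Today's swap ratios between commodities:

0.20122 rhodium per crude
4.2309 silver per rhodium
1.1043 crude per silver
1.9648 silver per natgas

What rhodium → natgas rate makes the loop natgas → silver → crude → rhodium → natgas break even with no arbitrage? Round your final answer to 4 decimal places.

2.2905

Known legs of the cycle: 1.9648 × 1.1043 × 0.20122 = 0.4365927969408
For no arbitrage the full-cycle product must be 1, so the missing rate is 1 / 0.4365927969408 ≈ 2.290464.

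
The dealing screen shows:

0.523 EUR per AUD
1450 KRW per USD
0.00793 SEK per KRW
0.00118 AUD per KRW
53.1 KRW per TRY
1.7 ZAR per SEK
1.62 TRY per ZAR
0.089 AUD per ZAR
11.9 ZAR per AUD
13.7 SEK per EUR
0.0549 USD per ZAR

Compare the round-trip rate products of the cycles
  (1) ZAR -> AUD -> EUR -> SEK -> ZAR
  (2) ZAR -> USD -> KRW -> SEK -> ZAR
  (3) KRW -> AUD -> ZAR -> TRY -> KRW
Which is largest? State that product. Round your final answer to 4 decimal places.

(1) 0.089 × 0.523 × 13.7 × 1.7 = 1.08408
(2) 0.0549 × 1450 × 0.00793 × 1.7 = 1.07316
(3) 0.00118 × 11.9 × 1.62 × 53.1 = 1.20792
Highest is cycle (3) at 1.2079 (>1, arbitrage).

1.2079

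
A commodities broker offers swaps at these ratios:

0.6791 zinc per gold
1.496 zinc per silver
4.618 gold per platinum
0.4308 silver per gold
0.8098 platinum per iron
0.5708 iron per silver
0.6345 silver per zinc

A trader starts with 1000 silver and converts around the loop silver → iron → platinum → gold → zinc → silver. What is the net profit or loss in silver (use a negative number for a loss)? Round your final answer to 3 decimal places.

-80.226

1000 silver × 0.5708 = 570.8 iron
570.8 iron × 0.8098 = 462.23384 platinum
462.23384 platinum × 4.618 = 2134.59587312 gold
2134.59587312 gold × 0.6791 = 1449.604057435792 zinc
1449.604057435792 zinc × 0.6345 = 919.773774443010024 silver
Net change: 919.773774443010024 − 1000 = -80.226225556989976 silver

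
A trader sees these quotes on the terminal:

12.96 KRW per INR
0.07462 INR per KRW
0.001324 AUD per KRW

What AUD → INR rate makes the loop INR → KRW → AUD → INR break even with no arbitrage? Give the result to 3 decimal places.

58.278

Known legs of the cycle: 12.96 × 0.001324 = 0.01715904
For no arbitrage the full-cycle product must be 1, so the missing rate is 1 / 0.01715904 ≈ 58.27832.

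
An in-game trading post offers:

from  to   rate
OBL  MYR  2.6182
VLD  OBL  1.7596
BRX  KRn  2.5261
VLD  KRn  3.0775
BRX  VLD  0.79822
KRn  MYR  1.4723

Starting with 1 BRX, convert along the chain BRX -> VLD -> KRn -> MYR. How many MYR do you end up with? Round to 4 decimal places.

3.6167

1 BRX × 0.79822 = 0.79822 VLD
0.79822 VLD × 3.0775 = 2.45652205 KRn
2.45652205 KRn × 1.4723 = 3.616737414215 MYR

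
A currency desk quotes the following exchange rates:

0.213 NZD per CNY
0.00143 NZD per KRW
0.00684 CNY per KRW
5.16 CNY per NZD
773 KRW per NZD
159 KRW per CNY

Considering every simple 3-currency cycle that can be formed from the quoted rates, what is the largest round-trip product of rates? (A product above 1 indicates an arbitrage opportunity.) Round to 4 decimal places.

KRW→NZD→CNY→KRW: 0.00143 × 5.16 × 159 = 1.17323
KRW→CNY→NZD→KRW: 0.00684 × 0.213 × 773 = 1.12620
Maximum is KRW→NZD→CNY→KRW at 1.1732; arbitrage exists.

1.1732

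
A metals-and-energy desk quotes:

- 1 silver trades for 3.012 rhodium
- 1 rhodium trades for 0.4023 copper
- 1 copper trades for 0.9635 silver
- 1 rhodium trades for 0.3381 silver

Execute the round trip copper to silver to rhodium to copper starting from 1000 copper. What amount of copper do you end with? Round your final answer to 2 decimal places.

1167.50

1000 copper × 0.9635 = 963.5 silver
963.5 silver × 3.012 = 2902.062 rhodium
2902.062 rhodium × 0.4023 = 1167.4995426 copper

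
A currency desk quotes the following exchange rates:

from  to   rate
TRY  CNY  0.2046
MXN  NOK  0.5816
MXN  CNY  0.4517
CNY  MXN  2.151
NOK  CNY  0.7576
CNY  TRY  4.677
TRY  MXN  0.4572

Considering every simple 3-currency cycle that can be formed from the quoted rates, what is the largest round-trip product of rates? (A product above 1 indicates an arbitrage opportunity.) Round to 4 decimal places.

CNY→TRY→MXN→CNY: 4.677 × 0.4572 × 0.4517 = 0.96588
CNY→MXN→NOK→CNY: 2.151 × 0.5816 × 0.7576 = 0.94777
Maximum is CNY→TRY→MXN→CNY at 0.9659; no arbitrage — every cycle loses value.

0.9659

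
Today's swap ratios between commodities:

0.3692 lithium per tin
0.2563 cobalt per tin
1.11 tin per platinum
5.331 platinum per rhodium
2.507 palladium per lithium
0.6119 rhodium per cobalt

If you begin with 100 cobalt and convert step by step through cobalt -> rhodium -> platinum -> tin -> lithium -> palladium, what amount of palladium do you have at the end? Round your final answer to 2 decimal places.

100 cobalt × 0.6119 = 61.19 rhodium
61.19 rhodium × 5.331 = 326.20389 platinum
326.20389 platinum × 1.11 = 362.0863179 tin
362.0863179 tin × 0.3692 = 133.68226856868 lithium
133.68226856868 lithium × 2.507 = 335.14144730168076 palladium

335.14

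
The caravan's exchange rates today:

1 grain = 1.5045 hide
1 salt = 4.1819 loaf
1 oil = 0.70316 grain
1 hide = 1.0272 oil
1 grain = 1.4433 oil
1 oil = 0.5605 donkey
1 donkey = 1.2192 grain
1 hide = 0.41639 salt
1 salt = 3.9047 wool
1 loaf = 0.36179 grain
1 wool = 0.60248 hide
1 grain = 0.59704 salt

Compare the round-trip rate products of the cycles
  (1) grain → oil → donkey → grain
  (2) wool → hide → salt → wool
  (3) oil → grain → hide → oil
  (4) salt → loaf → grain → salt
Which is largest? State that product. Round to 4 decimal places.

1.0867

(1) 1.4433 × 0.5605 × 1.2192 = 0.98630
(2) 0.60248 × 0.41639 × 3.9047 = 0.97956
(3) 0.70316 × 1.5045 × 1.0272 = 1.08668
(4) 4.1819 × 0.36179 × 0.59704 = 0.90330
Highest is cycle (3) at 1.0867 (>1, arbitrage).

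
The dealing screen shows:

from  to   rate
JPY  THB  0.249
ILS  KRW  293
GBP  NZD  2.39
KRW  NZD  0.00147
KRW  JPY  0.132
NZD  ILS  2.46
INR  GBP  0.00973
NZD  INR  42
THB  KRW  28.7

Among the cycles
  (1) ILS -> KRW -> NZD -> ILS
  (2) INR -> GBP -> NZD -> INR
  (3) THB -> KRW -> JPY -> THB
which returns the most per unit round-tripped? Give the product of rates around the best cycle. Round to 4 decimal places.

1.0595

(1) 293 × 0.00147 × 2.46 = 1.05955
(2) 0.00973 × 2.39 × 42 = 0.97670
(3) 28.7 × 0.132 × 0.249 = 0.94331
Highest is cycle (1) at 1.0595 (>1, arbitrage).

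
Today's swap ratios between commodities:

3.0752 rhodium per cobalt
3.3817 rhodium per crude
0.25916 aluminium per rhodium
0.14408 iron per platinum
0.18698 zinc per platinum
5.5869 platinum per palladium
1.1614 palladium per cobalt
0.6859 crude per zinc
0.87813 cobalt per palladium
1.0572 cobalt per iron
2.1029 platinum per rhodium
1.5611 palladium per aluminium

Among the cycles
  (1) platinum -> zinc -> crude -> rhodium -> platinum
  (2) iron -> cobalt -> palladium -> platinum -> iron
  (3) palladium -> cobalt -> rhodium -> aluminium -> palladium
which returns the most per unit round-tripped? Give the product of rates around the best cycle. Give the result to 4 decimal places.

(1) 0.18698 × 0.6859 × 3.3817 × 2.1029 = 0.91203
(2) 1.0572 × 1.1614 × 5.5869 × 0.14408 = 0.98836
(3) 0.87813 × 3.0752 × 0.25916 × 1.5611 = 1.09252
Highest is cycle (3) at 1.0925 (>1, arbitrage).

1.0925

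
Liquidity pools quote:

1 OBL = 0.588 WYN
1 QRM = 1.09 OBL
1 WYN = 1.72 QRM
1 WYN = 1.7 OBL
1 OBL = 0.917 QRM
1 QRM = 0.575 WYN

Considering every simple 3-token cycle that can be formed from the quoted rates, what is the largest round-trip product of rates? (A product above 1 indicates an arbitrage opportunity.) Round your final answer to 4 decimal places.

WYN→QRM→OBL→WYN: 1.72 × 1.09 × 0.588 = 1.10238
WYN→OBL→QRM→WYN: 1.7 × 0.917 × 0.575 = 0.89637
Maximum is WYN→QRM→OBL→WYN at 1.1024; arbitrage exists.

1.1024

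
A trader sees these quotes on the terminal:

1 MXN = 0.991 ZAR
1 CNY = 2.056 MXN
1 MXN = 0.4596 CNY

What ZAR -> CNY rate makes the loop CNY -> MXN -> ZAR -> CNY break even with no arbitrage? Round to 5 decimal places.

0.49080

Known legs of the cycle: 2.056 × 0.991 = 2.037496
For no arbitrage the full-cycle product must be 1, so the missing rate is 1 / 2.037496 ≈ 0.4907985.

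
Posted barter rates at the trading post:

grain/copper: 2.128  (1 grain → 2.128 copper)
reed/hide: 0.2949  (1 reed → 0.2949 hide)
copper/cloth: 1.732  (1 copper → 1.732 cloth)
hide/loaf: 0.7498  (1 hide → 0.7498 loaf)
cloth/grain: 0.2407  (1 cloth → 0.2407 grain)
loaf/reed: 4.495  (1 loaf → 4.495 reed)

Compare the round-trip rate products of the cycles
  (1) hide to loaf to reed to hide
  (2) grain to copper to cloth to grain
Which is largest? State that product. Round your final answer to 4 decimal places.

(1) 0.7498 × 4.495 × 0.2949 = 0.99392
(2) 2.128 × 1.732 × 0.2407 = 0.88715
Highest is cycle (1) at 0.9939 (≤1, no arbitrage).

0.9939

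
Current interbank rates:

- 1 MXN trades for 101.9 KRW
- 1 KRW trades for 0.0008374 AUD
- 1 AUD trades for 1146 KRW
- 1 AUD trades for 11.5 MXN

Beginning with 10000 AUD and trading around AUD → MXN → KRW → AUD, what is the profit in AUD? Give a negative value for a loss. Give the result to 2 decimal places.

-186.93

10000 AUD × 11.5 = 115000 MXN
115000 MXN × 101.9 = 11718500 KRW
11718500 KRW × 0.0008374 = 9813.0719 AUD
Net change: 9813.0719 − 10000 = -186.9281 AUD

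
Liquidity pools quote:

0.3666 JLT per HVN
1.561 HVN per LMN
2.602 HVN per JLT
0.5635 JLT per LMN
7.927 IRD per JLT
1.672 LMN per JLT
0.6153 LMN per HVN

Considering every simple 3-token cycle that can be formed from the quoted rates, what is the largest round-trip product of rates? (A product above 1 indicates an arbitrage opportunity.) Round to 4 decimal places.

0.9568

LMN→HVN→JLT→LMN: 1.561 × 0.3666 × 1.672 = 0.95682
LMN→JLT→HVN→LMN: 0.5635 × 2.602 × 0.6153 = 0.90217
Maximum is LMN→HVN→JLT→LMN at 0.9568; no arbitrage — every cycle loses value.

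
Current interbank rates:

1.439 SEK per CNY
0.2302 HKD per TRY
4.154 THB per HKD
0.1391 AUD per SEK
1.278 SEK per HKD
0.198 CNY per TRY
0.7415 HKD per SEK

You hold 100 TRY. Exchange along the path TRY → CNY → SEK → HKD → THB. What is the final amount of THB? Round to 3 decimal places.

87.761

100 TRY × 0.198 = 19.8 CNY
19.8 CNY × 1.439 = 28.4922 SEK
28.4922 SEK × 0.7415 = 21.1269663 HKD
21.1269663 HKD × 4.154 = 87.7614180102 THB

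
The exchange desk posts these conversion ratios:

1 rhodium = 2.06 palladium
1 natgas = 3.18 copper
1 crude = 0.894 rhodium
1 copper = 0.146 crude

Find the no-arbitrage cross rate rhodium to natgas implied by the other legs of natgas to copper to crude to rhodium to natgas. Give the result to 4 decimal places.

Known legs of the cycle: 3.18 × 0.146 × 0.894 = 0.41506632
For no arbitrage the full-cycle product must be 1, so the missing rate is 1 / 0.41506632 ≈ 2.409254.

2.4093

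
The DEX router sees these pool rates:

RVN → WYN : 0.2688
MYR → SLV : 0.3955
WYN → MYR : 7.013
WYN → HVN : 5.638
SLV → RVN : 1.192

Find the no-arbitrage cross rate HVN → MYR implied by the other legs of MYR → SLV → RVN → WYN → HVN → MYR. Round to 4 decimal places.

Known legs of the cycle: 0.3955 × 1.192 × 0.2688 × 5.638 = 0.7144586179584
For no arbitrage the full-cycle product must be 1, so the missing rate is 1 / 0.7144586179584 ≈ 1.399661.

1.3997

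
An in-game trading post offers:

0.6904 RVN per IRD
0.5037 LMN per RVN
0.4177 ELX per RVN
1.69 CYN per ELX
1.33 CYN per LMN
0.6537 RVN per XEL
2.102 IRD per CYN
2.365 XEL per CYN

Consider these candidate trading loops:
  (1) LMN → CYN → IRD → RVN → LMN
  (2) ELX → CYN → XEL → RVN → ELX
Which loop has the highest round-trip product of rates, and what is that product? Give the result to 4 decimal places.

1.0913

(1) 1.33 × 2.102 × 0.6904 × 0.5037 = 0.97220
(2) 1.69 × 2.365 × 0.6537 × 0.4177 = 1.09134
Highest is cycle (2) at 1.0913 (>1, arbitrage).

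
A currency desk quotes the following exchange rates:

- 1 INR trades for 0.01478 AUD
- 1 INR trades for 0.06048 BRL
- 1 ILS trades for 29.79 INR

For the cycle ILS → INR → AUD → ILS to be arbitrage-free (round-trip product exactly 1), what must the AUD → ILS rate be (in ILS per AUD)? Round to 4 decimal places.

Known legs of the cycle: 29.79 × 0.01478 = 0.4402962
For no arbitrage the full-cycle product must be 1, so the missing rate is 1 / 0.4402962 ≈ 2.271198.

2.2712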